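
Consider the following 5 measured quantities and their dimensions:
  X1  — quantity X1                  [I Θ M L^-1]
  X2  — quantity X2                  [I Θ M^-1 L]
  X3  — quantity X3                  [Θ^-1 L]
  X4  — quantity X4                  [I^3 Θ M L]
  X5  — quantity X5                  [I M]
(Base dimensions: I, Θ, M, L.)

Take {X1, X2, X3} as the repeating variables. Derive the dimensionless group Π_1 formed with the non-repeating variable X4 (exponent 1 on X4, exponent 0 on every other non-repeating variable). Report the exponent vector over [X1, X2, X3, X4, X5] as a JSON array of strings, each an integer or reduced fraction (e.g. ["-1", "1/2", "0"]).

["-2", "-1", "-2", "1", "0"]

Exponent matrix [I,Θ,M,L] × [X1,X2,X3,X4,X5]:
  I: [ 1  1  0  3  1]
  Θ: [ 1  1 -1  1  0]
  M: [ 1 -1  0  1  1]
  L: [-1  1  1  1  0]
RREF → pivots at {X1,X2,X3} ⇒ r = 3
Repeat: X1,X2,X3; free: X4,X5
RREF:
  r0: [   1    0    0    2    1]
  r1: [   0    1    0    1    0]
  r2: [   0    0    1    2    1]
  r3: [   0    0    0    0    0]
Fix exponent of X4 at 1, X5 at 0; solve each RREF row for its pivot's exponent:
  r0: exp(X1) + (2)·1 = 0 ⇒ exp(X1) = -2
  r1: exp(X2) + (1)·1 = 0 ⇒ exp(X2) = -1
  r2: exp(X3) + (2)·1 = 0 ⇒ exp(X3) = -2
Π_1 = X1^-2 · X2^-1 · X3^-2 · X4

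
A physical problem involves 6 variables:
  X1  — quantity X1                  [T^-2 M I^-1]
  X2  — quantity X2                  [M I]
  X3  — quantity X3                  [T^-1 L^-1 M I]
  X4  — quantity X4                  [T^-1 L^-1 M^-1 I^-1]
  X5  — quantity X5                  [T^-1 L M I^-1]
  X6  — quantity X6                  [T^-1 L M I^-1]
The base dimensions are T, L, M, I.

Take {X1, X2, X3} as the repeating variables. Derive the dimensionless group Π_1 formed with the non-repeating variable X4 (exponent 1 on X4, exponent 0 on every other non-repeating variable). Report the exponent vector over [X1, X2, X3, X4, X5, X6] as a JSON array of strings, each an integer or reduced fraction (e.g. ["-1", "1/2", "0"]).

Write exponents as rows T,L,M,I / cols X1,X2,X3,X4,X5,X6:
  T: [-2  0 -1 -1 -1 -1]
  L: [ 0  0 -1 -1  1  1]
  M: [ 1  1  1 -1  1  1]
  I: [-1  1  1 -1 -1 -1]
RREF → pivots at {X1,X2,X3} ⇒ r = 3
Repeat: X1,X2,X3; free: X4,X5,X6
RREF:
  r0: [   1    0    0    0    1    1]
  r1: [   0    1    0   -2    1    1]
  r2: [   0    0    1    1   -1   -1]
  r3: [   0    0    0    0    0    0]
Fix exponent of X4 at 1, X5 at 0, X6 at 0; solve each RREF row for its pivot's exponent:
  r0: exp(X1) + (0)·1 = 0 ⇒ exp(X1) = 0
  r1: exp(X2) + (-2)·1 = 0 ⇒ exp(X2) = 2
  r2: exp(X3) + (1)·1 = 0 ⇒ exp(X3) = -1
Π_1 = X2^2 · X3^-1 · X4

["0", "2", "-1", "1", "0", "0"]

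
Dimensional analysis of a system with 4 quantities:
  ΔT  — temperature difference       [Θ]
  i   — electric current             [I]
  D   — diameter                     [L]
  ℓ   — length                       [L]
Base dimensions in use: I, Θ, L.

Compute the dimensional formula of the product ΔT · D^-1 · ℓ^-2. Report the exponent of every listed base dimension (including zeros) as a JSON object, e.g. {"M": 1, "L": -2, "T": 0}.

Dimensional matrix (I×Θ×L by ΔT×i×D×ℓ):
  I: [ 0  1  0  0]
  Θ: [ 1  0  0  0]
  L: [ 0  0  1  1]
  [I]: (1)·0+(-1)·0+(-2)·0 = 0
  [Θ]: (1)·1+(-1)·0+(-2)·0 = 1
  [L]: (1)·0+(-1)·1+(-2)·1 = -3
⇒ Θ L^-3

{"I": 0, "Θ": 1, "L": -3}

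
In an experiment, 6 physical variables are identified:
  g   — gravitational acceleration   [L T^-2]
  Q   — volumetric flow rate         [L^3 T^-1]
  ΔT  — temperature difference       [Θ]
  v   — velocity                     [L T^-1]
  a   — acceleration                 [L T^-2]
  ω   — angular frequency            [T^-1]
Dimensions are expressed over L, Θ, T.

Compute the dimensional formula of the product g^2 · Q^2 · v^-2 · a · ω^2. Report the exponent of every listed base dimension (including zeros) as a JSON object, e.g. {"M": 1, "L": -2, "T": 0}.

{"L": 7, "Θ": 0, "T": -8}

Exponent matrix [L,Θ,T] × [g,Q,ΔT,v,a,ω]:
  L: [ 1  3  0  1  1  0]
  Θ: [ 0  0  1  0  0  0]
  T: [-2 -1  0 -1 -2 -1]
  [L]: (2)·1+(2)·3+(-2)·1+(1)·1+(2)·0 = 7
  [Θ]: (2)·0+(2)·0+(-2)·0+(1)·0+(2)·0 = 0
  [T]: (2)·-2+(2)·-1+(-2)·-1+(1)·-2+(2)·-1 = -8
⇒ L^7 T^-8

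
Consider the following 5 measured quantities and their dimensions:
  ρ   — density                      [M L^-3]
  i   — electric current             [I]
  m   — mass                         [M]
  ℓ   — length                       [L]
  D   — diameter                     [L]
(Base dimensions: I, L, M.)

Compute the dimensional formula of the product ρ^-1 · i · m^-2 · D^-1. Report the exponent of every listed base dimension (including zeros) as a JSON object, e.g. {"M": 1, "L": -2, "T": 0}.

Write exponents as rows I,L,M / cols ρ,i,m,ℓ,D:
  I: [ 0  1  0  0  0]
  L: [-3  0  0  1  1]
  M: [ 1  0  1  0  0]
  [I]: (-1)·0+(1)·1+(-2)·0+(-1)·0 = 1
  [L]: (-1)·-3+(1)·0+(-2)·0+(-1)·1 = 2
  [M]: (-1)·1+(1)·0+(-2)·1+(-1)·0 = -3
⇒ I L^2 M^-3

{"I": 1, "L": 2, "M": -3}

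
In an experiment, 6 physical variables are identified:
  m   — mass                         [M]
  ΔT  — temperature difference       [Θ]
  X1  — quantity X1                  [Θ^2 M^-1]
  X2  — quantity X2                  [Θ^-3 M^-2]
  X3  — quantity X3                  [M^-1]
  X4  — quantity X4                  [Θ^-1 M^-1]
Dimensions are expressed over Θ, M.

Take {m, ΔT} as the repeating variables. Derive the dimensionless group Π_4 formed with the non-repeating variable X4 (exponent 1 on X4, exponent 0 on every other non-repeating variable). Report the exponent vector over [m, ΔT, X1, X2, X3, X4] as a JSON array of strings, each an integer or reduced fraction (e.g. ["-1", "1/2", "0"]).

Exponent matrix [Θ,M] × [m,ΔT,X1,X2,X3,X4]:
  Θ: [ 0  1  2 -3  0 -1]
  M: [ 1  0 -1 -2 -1 -1]
Echelon form has 2 nonzero rows (pivots: m,ΔT)
Repeat: m,ΔT; free: X1,X2,X3,X4
RREF:
  r0: [   1    0   -1   -2   -1   -1]
  r1: [   0    1    2   -3    0   -1]
Fix exponent of X4 at 1, X1 at 0, X2 at 0, X3 at 0; solve each RREF row for its pivot's exponent:
  r0: exp(m) + (-1)·1 = 0 ⇒ exp(m) = 1
  r1: exp(ΔT) + (-1)·1 = 0 ⇒ exp(ΔT) = 1
Π_4 = m · ΔT · X4

["1", "1", "0", "0", "0", "1"]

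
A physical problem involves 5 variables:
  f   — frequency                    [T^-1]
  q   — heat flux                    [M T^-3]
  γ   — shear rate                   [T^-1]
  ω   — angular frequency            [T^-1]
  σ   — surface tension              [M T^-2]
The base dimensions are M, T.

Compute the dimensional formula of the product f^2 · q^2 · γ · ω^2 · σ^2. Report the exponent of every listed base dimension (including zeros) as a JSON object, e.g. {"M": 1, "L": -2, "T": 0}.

{"M": 4, "T": -15}

Dimensional matrix (M×T by f×q×γ×ω×σ):
  M: [ 0  1  0  0  1]
  T: [-1 -3 -1 -1 -2]
  [M]: (2)·0+(2)·1+(1)·0+(2)·0+(2)·1 = 4
  [T]: (2)·-1+(2)·-3+(1)·-1+(2)·-1+(2)·-2 = -15
⇒ M^4 T^-15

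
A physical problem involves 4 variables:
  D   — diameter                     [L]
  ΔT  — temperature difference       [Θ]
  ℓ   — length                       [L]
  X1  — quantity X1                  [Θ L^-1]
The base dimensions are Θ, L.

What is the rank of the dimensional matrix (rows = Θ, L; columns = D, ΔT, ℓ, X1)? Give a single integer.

2

Dimensional matrix (Θ×L by D×ΔT×ℓ×X1):
  Θ: [ 0  1  0  1]
  L: [ 1  0  1 -1]
Row reduction gives pivot columns D,ΔT; rank = 2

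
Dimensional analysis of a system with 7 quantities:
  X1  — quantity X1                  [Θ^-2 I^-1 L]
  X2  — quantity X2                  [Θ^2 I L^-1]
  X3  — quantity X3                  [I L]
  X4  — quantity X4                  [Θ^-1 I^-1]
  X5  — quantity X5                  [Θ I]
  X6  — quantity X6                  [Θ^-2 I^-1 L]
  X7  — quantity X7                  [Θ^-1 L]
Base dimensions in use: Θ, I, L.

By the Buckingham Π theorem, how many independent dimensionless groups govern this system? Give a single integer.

Dimensional matrix (Θ×I×L by X1×X2×X3×X4×X5×X6×X7):
  Θ: [-2  2  0 -1  1 -2 -1]
  I: [-1  1  1 -1  1 -1  0]
  L: [ 1 -1  1  0  0  1  1]
Echelon form has 2 nonzero rows (pivots: X1,X3)
Π count = n − r = 7 − 2 = 5

5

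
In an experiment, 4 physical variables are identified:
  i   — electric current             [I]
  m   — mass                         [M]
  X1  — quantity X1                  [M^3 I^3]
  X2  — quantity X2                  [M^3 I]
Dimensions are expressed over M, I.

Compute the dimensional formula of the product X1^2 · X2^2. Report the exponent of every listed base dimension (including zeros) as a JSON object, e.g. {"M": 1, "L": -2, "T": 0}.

Exponent matrix [M,I] × [i,m,X1,X2]:
  M: [ 0  1  3  3]
  I: [ 1  0  3  1]
  [M]: (2)·3+(2)·3 = 12
  [I]: (2)·3+(2)·1 = 8
⇒ M^12 I^8

{"M": 12, "I": 8}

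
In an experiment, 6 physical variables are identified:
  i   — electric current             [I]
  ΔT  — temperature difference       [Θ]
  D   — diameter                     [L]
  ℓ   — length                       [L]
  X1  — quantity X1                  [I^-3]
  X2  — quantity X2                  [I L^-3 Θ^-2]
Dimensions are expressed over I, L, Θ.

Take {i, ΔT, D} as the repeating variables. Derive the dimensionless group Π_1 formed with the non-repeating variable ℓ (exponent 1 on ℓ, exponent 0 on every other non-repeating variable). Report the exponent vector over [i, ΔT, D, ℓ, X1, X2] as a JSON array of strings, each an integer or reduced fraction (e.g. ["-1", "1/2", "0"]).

["0", "0", "-1", "1", "0", "0"]

Dimensional matrix (I×L×Θ by i×ΔT×D×ℓ×X1×X2):
  I: [ 1  0  0  0 -3  1]
  L: [ 0  0  1  1  0 -3]
  Θ: [ 0  1  0  0  0 -2]
RREF → pivots at {i,ΔT,D} ⇒ r = 3
Pivot set = {i,ΔT,D}, free = {ℓ,X1,X2}
RREF:
  r0: [   1    0    0    0   -3    1]
  r1: [   0    1    0    0    0   -2]
  r2: [   0    0    1    1    0   -3]
Fix exponent of ℓ at 1, X1 at 0, X2 at 0; solve each RREF row for its pivot's exponent:
  r0: exp(i) + (0)·1 = 0 ⇒ exp(i) = 0
  r1: exp(ΔT) + (0)·1 = 0 ⇒ exp(ΔT) = 0
  r2: exp(D) + (1)·1 = 0 ⇒ exp(D) = -1
Π_1 = D^-1 · ℓ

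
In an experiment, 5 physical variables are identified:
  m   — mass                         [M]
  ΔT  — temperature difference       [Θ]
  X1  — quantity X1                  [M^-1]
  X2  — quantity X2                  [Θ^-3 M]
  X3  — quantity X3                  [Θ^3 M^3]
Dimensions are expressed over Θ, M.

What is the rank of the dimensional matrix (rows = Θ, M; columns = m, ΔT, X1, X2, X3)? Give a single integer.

Write exponents as rows Θ,M / cols m,ΔT,X1,X2,X3:
  Θ: [ 0  1  0 -3  3]
  M: [ 1  0 -1  1  3]
Row reduction gives pivot columns m,ΔT; rank = 2

2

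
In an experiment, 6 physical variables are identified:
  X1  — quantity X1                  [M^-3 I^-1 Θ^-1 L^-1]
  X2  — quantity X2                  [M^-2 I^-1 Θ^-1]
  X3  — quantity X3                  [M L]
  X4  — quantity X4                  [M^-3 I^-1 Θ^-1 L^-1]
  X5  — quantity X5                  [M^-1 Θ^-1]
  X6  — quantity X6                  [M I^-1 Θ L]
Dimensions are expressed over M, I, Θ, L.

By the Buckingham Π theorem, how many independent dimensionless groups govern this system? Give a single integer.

Write exponents as rows M,I,Θ,L / cols X1,X2,X3,X4,X5,X6:
  M: [-3 -2  1 -3 -1  1]
  I: [-1 -1  0 -1  0 -1]
  Θ: [-1 -1  0 -1 -1  1]
  L: [-1  0  1 -1  0  1]
RREF → pivots at {X1,X2,X5} ⇒ r = 3
Π count = n − r = 6 − 3 = 3

3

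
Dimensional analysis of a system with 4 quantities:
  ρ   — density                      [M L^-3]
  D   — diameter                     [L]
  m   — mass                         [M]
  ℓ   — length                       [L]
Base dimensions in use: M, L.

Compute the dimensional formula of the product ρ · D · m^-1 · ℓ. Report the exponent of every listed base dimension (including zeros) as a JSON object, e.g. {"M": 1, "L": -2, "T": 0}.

Dimensional matrix (M×L by ρ×D×m×ℓ):
  M: [ 1  0  1  0]
  L: [-3  1  0  1]
  [M]: (1)·1+(1)·0+(-1)·1+(1)·0 = 0
  [L]: (1)·-3+(1)·1+(-1)·0+(1)·1 = -1
⇒ L^-1

{"M": 0, "L": -1}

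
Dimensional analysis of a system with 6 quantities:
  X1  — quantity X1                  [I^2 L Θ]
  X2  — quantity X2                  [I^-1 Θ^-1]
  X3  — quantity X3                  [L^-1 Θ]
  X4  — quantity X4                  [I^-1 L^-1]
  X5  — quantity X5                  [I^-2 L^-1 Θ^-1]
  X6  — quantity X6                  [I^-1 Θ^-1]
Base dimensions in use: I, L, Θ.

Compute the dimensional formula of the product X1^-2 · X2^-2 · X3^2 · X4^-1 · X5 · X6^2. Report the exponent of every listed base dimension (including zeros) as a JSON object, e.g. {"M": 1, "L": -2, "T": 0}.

Exponent matrix [I,L,Θ] × [X1,X2,X3,X4,X5,X6]:
  I: [ 2 -1  0 -1 -2 -1]
  L: [ 1  0 -1 -1 -1  0]
  Θ: [ 1 -1  1  0 -1 -1]
  [I]: (-2)·2+(-2)·-1+(2)·0+(-1)·-1+(1)·-2+(2)·-1 = -5
  [L]: (-2)·1+(-2)·0+(2)·-1+(-1)·-1+(1)·-1+(2)·0 = -4
  [Θ]: (-2)·1+(-2)·-1+(2)·1+(-1)·0+(1)·-1+(2)·-1 = -1
⇒ I^-5 L^-4 Θ^-1

{"I": -5, "L": -4, "Θ": -1}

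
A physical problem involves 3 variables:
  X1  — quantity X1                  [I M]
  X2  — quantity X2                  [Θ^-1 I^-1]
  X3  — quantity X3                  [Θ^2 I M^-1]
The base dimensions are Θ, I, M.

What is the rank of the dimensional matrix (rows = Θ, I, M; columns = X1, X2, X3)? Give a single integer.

Exponent matrix [Θ,I,M] × [X1,X2,X3]:
  Θ: [ 0 -1  2]
  I: [ 1 -1  1]
  M: [ 1  0 -1]
RREF → pivots at {X1,X2} ⇒ r = 2

2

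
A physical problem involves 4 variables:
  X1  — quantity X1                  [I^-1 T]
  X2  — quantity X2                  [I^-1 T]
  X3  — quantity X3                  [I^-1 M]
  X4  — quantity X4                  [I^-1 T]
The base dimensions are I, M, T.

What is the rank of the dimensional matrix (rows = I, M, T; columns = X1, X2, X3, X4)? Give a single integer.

2

Write exponents as rows I,M,T / cols X1,X2,X3,X4:
  I: [-1 -1 -1 -1]
  M: [ 0  0  1  0]
  T: [ 1  1  0  1]
Echelon form has 2 nonzero rows (pivots: X1,X3)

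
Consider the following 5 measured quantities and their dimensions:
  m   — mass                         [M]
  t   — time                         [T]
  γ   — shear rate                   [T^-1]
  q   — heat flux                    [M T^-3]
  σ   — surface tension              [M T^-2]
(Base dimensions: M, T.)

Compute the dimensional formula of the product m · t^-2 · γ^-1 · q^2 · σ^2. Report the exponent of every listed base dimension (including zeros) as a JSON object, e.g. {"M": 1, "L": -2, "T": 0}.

Exponent matrix [M,T] × [m,t,γ,q,σ]:
  M: [ 1  0  0  1  1]
  T: [ 0  1 -1 -3 -2]
  [M]: (1)·1+(-2)·0+(-1)·0+(2)·1+(2)·1 = 5
  [T]: (1)·0+(-2)·1+(-1)·-1+(2)·-3+(2)·-2 = -11
⇒ M^5 T^-11

{"M": 5, "T": -11}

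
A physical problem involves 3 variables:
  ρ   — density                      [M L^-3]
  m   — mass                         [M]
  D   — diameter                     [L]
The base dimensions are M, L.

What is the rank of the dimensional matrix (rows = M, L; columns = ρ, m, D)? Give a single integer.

2

Exponent matrix [M,L] × [ρ,m,D]:
  M: [ 1  1  0]
  L: [-3  0  1]
Echelon form has 2 nonzero rows (pivots: ρ,m)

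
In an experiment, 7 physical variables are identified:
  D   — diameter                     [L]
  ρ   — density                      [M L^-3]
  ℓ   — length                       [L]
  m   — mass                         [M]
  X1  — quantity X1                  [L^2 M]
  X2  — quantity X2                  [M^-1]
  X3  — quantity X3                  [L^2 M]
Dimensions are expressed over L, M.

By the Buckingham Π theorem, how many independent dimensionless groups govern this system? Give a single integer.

Dimensional matrix (L×M by D×ρ×ℓ×m×X1×X2×X3):
  L: [ 1 -3  1  0  2  0  2]
  M: [ 0  1  0  1  1 -1  1]
Echelon form has 2 nonzero rows (pivots: D,ρ)
n=7, r=2 ⇒ 5 dimensionless groups

5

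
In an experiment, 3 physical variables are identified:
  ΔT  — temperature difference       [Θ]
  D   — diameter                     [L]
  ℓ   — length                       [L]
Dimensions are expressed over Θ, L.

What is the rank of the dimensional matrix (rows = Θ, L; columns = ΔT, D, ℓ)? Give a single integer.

Exponent matrix [Θ,L] × [ΔT,D,ℓ]:
  Θ: [ 1  0  0]
  L: [ 0  1  1]
Echelon form has 2 nonzero rows (pivots: ΔT,D)

2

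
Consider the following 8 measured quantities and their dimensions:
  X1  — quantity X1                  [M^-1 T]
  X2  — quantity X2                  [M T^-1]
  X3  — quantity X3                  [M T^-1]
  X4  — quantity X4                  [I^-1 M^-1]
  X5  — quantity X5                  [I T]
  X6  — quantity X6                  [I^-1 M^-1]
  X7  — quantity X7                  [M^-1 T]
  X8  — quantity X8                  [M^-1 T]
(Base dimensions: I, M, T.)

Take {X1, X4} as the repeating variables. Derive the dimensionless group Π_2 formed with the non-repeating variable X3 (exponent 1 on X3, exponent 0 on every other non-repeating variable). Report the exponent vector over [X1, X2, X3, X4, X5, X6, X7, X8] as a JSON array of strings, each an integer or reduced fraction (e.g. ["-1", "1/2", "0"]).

Write exponents as rows I,M,T / cols X1,X2,X3,X4,X5,X6,X7,X8:
  I: [ 0  0  0 -1  1 -1  0  0]
  M: [-1  1  1 -1  0 -1 -1 -1]
  T: [ 1 -1 -1  0  1  0  1  1]
Echelon form has 2 nonzero rows (pivots: X1,X4)
Pivot set = {X1,X4}, free = {X2,X3,X5,X6,X7,X8}
RREF:
  r0: [   1   -1   -1    0    1    0    1    1]
  r1: [   0    0    0    1   -1    1    0    0]
  r2: [   0    0    0    0    0    0    0    0]
Fix exponent of X3 at 1, X2 at 0, X5 at 0, X6 at 0, X7 at 0, X8 at 0; solve each RREF row for its pivot's exponent:
  r0: exp(X1) + (-1)·1 = 0 ⇒ exp(X1) = 1
  r1: exp(X4) + (0)·1 = 0 ⇒ exp(X4) = 0
Π_2 = X1 · X3

["1", "0", "1", "0", "0", "0", "0", "0"]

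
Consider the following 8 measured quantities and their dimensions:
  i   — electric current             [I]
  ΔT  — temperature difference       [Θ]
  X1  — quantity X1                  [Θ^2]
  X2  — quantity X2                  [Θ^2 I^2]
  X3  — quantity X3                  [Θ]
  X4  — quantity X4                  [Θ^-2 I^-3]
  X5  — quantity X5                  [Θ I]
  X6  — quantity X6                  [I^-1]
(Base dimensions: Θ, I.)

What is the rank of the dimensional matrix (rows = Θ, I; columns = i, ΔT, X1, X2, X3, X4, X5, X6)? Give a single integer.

Write exponents as rows Θ,I / cols i,ΔT,X1,X2,X3,X4,X5,X6:
  Θ: [ 0  1  2  2  1 -2  1  0]
  I: [ 1  0  0  2  0 -3  1 -1]
Row reduction gives pivot columns i,ΔT; rank = 2

2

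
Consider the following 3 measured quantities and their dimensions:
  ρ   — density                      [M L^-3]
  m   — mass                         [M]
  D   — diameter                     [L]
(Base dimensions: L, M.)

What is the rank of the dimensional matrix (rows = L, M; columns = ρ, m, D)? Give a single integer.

2

Write exponents as rows L,M / cols ρ,m,D:
  L: [-3  0  1]
  M: [ 1  1  0]
Echelon form has 2 nonzero rows (pivots: ρ,m)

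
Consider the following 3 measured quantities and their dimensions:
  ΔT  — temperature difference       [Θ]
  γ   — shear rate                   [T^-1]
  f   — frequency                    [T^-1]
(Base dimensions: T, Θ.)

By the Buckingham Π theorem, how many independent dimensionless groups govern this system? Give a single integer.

Dimensional matrix (T×Θ by ΔT×γ×f):
  T: [ 0 -1 -1]
  Θ: [ 1  0  0]
Row reduction gives pivot columns ΔT,γ; rank = 2
n=3, r=2 ⇒ 1 dimensionless group

1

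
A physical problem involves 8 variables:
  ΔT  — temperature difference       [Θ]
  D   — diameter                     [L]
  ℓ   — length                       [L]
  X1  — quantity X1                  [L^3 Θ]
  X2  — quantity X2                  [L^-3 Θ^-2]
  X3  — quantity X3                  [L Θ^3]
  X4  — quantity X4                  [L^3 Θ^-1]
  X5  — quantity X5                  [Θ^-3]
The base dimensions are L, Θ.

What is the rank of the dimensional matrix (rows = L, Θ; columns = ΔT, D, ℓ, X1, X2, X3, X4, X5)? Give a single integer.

Write exponents as rows L,Θ / cols ΔT,D,ℓ,X1,X2,X3,X4,X5:
  L: [ 0  1  1  3 -3  1  3  0]
  Θ: [ 1  0  0  1 -2  3 -1 -3]
RREF → pivots at {ΔT,D} ⇒ r = 2

2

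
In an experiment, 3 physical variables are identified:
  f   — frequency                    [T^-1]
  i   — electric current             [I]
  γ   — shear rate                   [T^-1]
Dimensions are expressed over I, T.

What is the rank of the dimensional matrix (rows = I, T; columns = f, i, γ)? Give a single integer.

2

Write exponents as rows I,T / cols f,i,γ:
  I: [ 0  1  0]
  T: [-1  0 -1]
Row reduction gives pivot columns f,i; rank = 2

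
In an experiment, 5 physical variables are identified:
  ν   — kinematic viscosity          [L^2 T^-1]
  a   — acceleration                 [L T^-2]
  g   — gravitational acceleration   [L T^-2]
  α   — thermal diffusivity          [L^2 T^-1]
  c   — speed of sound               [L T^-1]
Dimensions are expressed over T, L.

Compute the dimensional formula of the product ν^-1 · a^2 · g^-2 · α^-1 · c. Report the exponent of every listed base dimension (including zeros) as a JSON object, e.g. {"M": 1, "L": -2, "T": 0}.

{"T": 1, "L": -3}

Exponent matrix [T,L] × [ν,a,g,α,c]:
  T: [-1 -2 -2 -1 -1]
  L: [ 2  1  1  2  1]
  [T]: (-1)·-1+(2)·-2+(-2)·-2+(-1)·-1+(1)·-1 = 1
  [L]: (-1)·2+(2)·1+(-2)·1+(-1)·2+(1)·1 = -3
⇒ T L^-3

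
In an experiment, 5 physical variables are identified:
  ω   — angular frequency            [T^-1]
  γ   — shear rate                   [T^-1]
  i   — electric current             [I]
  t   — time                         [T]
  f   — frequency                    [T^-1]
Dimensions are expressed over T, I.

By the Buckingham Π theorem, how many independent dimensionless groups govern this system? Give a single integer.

Dimensional matrix (T×I by ω×γ×i×t×f):
  T: [-1 -1  0  1 -1]
  I: [ 0  0  1  0  0]
RREF → pivots at {ω,i} ⇒ r = 2
n=5, r=2 ⇒ 3 dimensionless groups

3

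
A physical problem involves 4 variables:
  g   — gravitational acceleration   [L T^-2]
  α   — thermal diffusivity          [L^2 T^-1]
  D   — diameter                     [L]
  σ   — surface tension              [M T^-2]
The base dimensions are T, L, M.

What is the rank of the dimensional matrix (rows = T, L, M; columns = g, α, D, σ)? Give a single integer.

Exponent matrix [T,L,M] × [g,α,D,σ]:
  T: [-2 -1  0 -2]
  L: [ 1  2  1  0]
  M: [ 0  0  0  1]
Row reduction gives pivot columns g,α,σ; rank = 3

3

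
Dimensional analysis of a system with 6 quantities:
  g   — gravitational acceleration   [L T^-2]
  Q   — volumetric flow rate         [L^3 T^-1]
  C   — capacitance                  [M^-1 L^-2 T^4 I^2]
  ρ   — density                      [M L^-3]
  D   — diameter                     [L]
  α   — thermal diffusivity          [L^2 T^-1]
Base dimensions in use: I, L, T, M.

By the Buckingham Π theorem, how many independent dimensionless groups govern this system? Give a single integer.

2

Exponent matrix [I,L,T,M] × [g,Q,C,ρ,D,α]:
  I: [ 0  0  2  0  0  0]
  L: [ 1  3 -2 -3  1  2]
  T: [-2 -1  4  0  0 -1]
  M: [ 0  0 -1  1  0  0]
Row reduction gives pivot columns g,Q,C,ρ; rank = 4
n=6, r=4 ⇒ 2 dimensionless groups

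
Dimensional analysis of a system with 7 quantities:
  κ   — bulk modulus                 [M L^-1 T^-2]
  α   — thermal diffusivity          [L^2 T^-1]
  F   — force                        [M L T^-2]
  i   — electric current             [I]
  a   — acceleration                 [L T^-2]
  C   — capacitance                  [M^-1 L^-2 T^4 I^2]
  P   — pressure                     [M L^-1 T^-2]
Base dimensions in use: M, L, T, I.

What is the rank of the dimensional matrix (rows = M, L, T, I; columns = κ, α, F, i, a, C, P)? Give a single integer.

Dimensional matrix (M×L×T×I by κ×α×F×i×a×C×P):
  M: [ 1  0  1  0  0 -1  1]
  L: [-1  2  1  0  1 -2 -1]
  T: [-2 -1 -2  0 -2  4 -2]
  I: [ 0  0  0  1  0  2  0]
Row reduction gives pivot columns κ,α,F,i; rank = 4

4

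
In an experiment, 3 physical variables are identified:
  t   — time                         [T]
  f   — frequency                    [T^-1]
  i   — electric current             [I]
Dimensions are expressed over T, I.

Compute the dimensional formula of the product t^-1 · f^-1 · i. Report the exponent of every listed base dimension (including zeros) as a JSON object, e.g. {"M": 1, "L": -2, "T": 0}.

{"T": 0, "I": 1}

Exponent matrix [T,I] × [t,f,i]:
  T: [ 1 -1  0]
  I: [ 0  0  1]
  [T]: (-1)·1+(-1)·-1+(1)·0 = 0
  [I]: (-1)·0+(-1)·0+(1)·1 = 1
⇒ I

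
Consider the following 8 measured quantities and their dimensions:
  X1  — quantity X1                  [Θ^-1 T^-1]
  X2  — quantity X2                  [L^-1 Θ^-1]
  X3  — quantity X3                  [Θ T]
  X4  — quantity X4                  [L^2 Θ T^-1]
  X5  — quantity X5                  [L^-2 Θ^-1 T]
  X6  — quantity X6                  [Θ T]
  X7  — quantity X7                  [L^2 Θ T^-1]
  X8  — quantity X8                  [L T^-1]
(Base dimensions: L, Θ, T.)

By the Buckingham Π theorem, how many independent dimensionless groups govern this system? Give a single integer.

Write exponents as rows L,Θ,T / cols X1,X2,X3,X4,X5,X6,X7,X8:
  L: [ 0 -1  0  2 -2  0  2  1]
  Θ: [-1 -1  1  1 -1  1  1  0]
  T: [-1  0  1 -1  1  1 -1 -1]
RREF → pivots at {X1,X2} ⇒ r = 2
n=8, r=2 ⇒ 6 dimensionless groups

6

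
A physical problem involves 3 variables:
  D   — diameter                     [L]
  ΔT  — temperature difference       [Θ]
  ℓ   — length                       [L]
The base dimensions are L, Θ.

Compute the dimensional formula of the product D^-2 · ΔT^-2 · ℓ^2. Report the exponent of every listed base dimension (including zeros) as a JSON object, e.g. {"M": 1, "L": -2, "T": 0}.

{"L": 0, "Θ": -2}

Write exponents as rows L,Θ / cols D,ΔT,ℓ:
  L: [ 1  0  1]
  Θ: [ 0  1  0]
  [L]: (-2)·1+(-2)·0+(2)·1 = 0
  [Θ]: (-2)·0+(-2)·1+(2)·0 = -2
⇒ Θ^-2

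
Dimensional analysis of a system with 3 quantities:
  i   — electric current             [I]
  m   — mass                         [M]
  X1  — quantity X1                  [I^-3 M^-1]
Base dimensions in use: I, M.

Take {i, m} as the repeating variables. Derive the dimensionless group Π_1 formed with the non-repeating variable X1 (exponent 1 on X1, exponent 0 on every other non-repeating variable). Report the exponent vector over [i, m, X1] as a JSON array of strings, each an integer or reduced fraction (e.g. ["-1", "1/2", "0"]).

Exponent matrix [I,M] × [i,m,X1]:
  I: [ 1  0 -3]
  M: [ 0  1 -1]
Row reduction gives pivot columns i,m; rank = 2
Repeat: i,m; free: X1
RREF:
  r0: [   1    0   -3]
  r1: [   0    1   -1]
Fix exponent of X1 at 1; solve each RREF row for its pivot's exponent:
  r0: exp(i) + (-3)·1 = 0 ⇒ exp(i) = 3
  r1: exp(m) + (-1)·1 = 0 ⇒ exp(m) = 1
Π_1 = i^3 · m · X1

["3", "1", "1"]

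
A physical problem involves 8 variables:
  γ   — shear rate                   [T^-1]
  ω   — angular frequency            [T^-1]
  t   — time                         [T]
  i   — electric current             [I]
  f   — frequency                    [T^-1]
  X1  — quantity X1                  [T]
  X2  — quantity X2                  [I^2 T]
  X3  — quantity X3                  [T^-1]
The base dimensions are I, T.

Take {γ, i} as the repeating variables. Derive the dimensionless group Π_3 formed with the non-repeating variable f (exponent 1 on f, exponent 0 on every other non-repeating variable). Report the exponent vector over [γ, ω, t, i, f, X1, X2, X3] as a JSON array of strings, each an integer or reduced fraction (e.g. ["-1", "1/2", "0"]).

Dimensional matrix (I×T by γ×ω×t×i×f×X1×X2×X3):
  I: [ 0  0  0  1  0  0  2  0]
  T: [-1 -1  1  0 -1  1  1 -1]
Echelon form has 2 nonzero rows (pivots: γ,i)
Repeat: γ,i; free: ω,t,f,X1,X2,X3
RREF:
  r0: [   1    1   -1    0    1   -1   -1    1]
  r1: [   0    0    0    1    0    0    2    0]
Fix exponent of f at 1, ω at 0, t at 0, X1 at 0, X2 at 0, X3 at 0; solve each RREF row for its pivot's exponent:
  r0: exp(γ) + (1)·1 = 0 ⇒ exp(γ) = -1
  r1: exp(i) + (0)·1 = 0 ⇒ exp(i) = 0
Π_3 = γ^-1 · f

["-1", "0", "0", "0", "1", "0", "0", "0"]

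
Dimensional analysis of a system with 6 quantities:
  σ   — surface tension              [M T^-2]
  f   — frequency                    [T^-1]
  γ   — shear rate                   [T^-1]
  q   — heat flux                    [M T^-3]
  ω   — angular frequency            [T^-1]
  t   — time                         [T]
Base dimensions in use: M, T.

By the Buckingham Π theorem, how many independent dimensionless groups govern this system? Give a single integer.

4

Exponent matrix [M,T] × [σ,f,γ,q,ω,t]:
  M: [ 1  0  0  1  0  0]
  T: [-2 -1 -1 -3 -1  1]
Row reduction gives pivot columns σ,f; rank = 2
6 vars − rank 2 = 4 Π groups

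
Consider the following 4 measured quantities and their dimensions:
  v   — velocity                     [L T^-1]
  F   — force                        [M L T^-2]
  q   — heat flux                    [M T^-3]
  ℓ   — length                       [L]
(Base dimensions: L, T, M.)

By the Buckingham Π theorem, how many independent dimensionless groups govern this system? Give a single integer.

Exponent matrix [L,T,M] × [v,F,q,ℓ]:
  L: [ 1  1  0  1]
  T: [-1 -2 -3  0]
  M: [ 0  1  1  0]
Echelon form has 3 nonzero rows (pivots: v,F,q)
n=4, r=3 ⇒ 1 dimensionless group

1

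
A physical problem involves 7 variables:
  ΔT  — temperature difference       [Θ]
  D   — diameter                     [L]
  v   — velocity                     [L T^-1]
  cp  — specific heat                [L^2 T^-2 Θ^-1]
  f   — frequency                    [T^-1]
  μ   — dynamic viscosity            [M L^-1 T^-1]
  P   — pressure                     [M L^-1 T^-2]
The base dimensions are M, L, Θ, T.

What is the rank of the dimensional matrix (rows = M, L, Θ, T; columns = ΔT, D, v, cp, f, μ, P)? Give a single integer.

4

Exponent matrix [M,L,Θ,T] × [ΔT,D,v,cp,f,μ,P]:
  M: [ 0  0  0  0  0  1  1]
  L: [ 0  1  1  2  0 -1 -1]
  Θ: [ 1  0  0 -1  0  0  0]
  T: [ 0  0 -1 -2 -1 -1 -2]
Echelon form has 4 nonzero rows (pivots: ΔT,D,v,μ)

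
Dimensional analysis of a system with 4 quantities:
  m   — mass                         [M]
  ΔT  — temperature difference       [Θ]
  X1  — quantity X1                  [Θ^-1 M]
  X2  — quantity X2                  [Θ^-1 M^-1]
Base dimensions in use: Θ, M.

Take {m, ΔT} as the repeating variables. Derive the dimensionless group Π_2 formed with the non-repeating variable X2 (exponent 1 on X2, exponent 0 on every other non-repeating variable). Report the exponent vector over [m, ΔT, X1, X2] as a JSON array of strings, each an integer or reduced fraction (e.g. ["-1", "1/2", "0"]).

["1", "1", "0", "1"]

Exponent matrix [Θ,M] × [m,ΔT,X1,X2]:
  Θ: [ 0  1 -1 -1]
  M: [ 1  0  1 -1]
Row reduction gives pivot columns m,ΔT; rank = 2
Pivot set = {m,ΔT}, free = {X1,X2}
RREF:
  r0: [   1    0    1   -1]
  r1: [   0    1   -1   -1]
Fix exponent of X2 at 1, X1 at 0; solve each RREF row for its pivot's exponent:
  r0: exp(m) + (-1)·1 = 0 ⇒ exp(m) = 1
  r1: exp(ΔT) + (-1)·1 = 0 ⇒ exp(ΔT) = 1
Π_2 = m · ΔT · X2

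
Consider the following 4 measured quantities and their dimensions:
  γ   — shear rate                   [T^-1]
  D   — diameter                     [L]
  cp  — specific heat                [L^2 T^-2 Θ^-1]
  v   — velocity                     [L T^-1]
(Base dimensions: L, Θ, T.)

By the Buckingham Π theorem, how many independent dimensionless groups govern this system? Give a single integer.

1

Exponent matrix [L,Θ,T] × [γ,D,cp,v]:
  L: [ 0  1  2  1]
  Θ: [ 0  0 -1  0]
  T: [-1  0 -2 -1]
RREF → pivots at {γ,D,cp} ⇒ r = 3
n=4, r=3 ⇒ 1 dimensionless group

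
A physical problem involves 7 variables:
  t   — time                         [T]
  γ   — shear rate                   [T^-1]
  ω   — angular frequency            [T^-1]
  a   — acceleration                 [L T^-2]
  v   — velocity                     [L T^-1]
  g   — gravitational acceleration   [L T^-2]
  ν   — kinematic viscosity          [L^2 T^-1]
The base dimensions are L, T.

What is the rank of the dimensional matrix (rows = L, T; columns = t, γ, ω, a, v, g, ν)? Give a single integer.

2

Exponent matrix [L,T] × [t,γ,ω,a,v,g,ν]:
  L: [ 0  0  0  1  1  1  2]
  T: [ 1 -1 -1 -2 -1 -2 -1]
Row reduction gives pivot columns t,a; rank = 2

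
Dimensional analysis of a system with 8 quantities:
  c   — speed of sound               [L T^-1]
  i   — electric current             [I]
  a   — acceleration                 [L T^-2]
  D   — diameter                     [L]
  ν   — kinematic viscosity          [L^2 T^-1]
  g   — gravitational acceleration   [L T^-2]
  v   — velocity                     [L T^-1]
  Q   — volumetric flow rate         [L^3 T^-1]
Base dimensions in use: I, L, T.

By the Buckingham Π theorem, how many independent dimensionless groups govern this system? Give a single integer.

5

Dimensional matrix (I×L×T by c×i×a×D×ν×g×v×Q):
  I: [ 0  1  0  0  0  0  0  0]
  L: [ 1  0  1  1  2  1  1  3]
  T: [-1  0 -2  0 -1 -2 -1 -1]
Row reduction gives pivot columns c,i,a; rank = 3
n=8, r=3 ⇒ 5 dimensionless groups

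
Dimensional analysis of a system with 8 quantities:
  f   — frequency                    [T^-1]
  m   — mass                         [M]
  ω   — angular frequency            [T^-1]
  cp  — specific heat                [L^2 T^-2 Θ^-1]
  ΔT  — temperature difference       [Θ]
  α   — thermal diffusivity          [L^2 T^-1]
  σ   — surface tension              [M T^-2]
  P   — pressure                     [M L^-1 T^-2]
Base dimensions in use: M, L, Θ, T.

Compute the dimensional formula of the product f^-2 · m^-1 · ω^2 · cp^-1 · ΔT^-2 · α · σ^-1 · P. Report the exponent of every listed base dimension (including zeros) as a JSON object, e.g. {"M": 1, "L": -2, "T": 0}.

Write exponents as rows M,L,Θ,T / cols f,m,ω,cp,ΔT,α,σ,P:
  M: [ 0  1  0  0  0  0  1  1]
  L: [ 0  0  0  2  0  2  0 -1]
  Θ: [ 0  0  0 -1  1  0  0  0]
  T: [-1  0 -1 -2  0 -1 -2 -2]
  [M]: (-2)·0+(-1)·1+(2)·0+(-1)·0+(-2)·0+(1)·0+(-1)·1+(1)·1 = -1
  [L]: (-2)·0+(-1)·0+(2)·0+(-1)·2+(-2)·0+(1)·2+(-1)·0+(1)·-1 = -1
  [Θ]: (-2)·0+(-1)·0+(2)·0+(-1)·-1+(-2)·1+(1)·0+(-1)·0+(1)·0 = -1
  [T]: (-2)·-1+(-1)·0+(2)·-1+(-1)·-2+(-2)·0+(1)·-1+(-1)·-2+(1)·-2 = 1
⇒ M^-1 L^-1 Θ^-1 T

{"M": -1, "L": -1, "Θ": -1, "T": 1}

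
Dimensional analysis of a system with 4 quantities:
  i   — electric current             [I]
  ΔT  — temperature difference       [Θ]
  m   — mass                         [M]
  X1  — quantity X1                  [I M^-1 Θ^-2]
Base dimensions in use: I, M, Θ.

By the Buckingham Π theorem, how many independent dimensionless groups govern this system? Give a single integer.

Dimensional matrix (I×M×Θ by i×ΔT×m×X1):
  I: [ 1  0  0  1]
  M: [ 0  0  1 -1]
  Θ: [ 0  1  0 -2]
RREF → pivots at {i,ΔT,m} ⇒ r = 3
Π count = n − r = 4 − 3 = 1

1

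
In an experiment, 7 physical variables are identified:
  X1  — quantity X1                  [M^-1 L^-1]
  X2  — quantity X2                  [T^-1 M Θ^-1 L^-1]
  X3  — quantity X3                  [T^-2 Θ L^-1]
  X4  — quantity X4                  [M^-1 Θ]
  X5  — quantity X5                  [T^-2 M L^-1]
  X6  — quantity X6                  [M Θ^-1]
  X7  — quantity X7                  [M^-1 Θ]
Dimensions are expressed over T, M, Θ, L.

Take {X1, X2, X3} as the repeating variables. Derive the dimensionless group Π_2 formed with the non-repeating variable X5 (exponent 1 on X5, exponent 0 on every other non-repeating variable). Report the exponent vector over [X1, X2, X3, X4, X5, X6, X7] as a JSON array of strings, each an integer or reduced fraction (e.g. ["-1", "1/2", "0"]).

["1/3", "-2/3", "-2/3", "0", "1", "0", "0"]

Exponent matrix [T,M,Θ,L] × [X1,X2,X3,X4,X5,X6,X7]:
  T: [ 0 -1 -2  0 -2  0  0]
  M: [-1  1  0 -1  1  1 -1]
  Θ: [ 0 -1  1  1  0 -1  1]
  L: [-1 -1 -1  0 -1  0  0]
RREF → pivots at {X1,X2,X3} ⇒ r = 3
Pivot set = {X1,X2,X3}, free = {X4,X5,X6,X7}
RREF:
  r0: [   1    0    0  1/3 -1/3 -1/3  1/3]
  r1: [   0    1    0 -2/3  2/3  2/3 -2/3]
  r2: [   0    0    1  1/3  2/3 -1/3  1/3]
  r3: [   0    0    0    0    0    0    0]
Fix exponent of X5 at 1, X4 at 0, X6 at 0, X7 at 0; solve each RREF row for its pivot's exponent:
  r0: exp(X1) + (-1/3)·1 = 0 ⇒ exp(X1) = 1/3
  r1: exp(X2) + (2/3)·1 = 0 ⇒ exp(X2) = -2/3
  r2: exp(X3) + (2/3)·1 = 0 ⇒ exp(X3) = -2/3
Π_2 = X1^(1/3) · X2^(-2/3) · X3^(-2/3) · X5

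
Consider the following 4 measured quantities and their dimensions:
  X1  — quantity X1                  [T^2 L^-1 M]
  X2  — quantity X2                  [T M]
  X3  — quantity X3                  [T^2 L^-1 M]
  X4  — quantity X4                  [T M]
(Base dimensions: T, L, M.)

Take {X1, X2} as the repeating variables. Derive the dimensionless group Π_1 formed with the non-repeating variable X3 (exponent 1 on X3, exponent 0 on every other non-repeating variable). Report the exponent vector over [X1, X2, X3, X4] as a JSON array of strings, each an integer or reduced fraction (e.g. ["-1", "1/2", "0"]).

Exponent matrix [T,L,M] × [X1,X2,X3,X4]:
  T: [ 2  1  2  1]
  L: [-1  0 -1  0]
  M: [ 1  1  1  1]
Echelon form has 2 nonzero rows (pivots: X1,X2)
Pivot set = {X1,X2}, free = {X3,X4}
RREF:
  r0: [   1    0    1    0]
  r1: [   0    1    0    1]
  r2: [   0    0    0    0]
Fix exponent of X3 at 1, X4 at 0; solve each RREF row for its pivot's exponent:
  r0: exp(X1) + (1)·1 = 0 ⇒ exp(X1) = -1
  r1: exp(X2) + (0)·1 = 0 ⇒ exp(X2) = 0
Π_1 = X1^-1 · X3

["-1", "0", "1", "0"]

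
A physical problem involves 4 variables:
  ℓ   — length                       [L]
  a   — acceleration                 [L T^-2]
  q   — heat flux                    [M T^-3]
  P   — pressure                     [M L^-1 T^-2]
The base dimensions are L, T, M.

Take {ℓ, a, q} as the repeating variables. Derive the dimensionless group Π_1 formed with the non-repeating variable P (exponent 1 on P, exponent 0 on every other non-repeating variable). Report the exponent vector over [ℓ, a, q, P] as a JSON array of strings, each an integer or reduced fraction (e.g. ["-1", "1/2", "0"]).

Write exponents as rows L,T,M / cols ℓ,a,q,P:
  L: [ 1  1  0 -1]
  T: [ 0 -2 -3 -2]
  M: [ 0  0  1  1]
Echelon form has 3 nonzero rows (pivots: ℓ,a,q)
Repeat: ℓ,a,q; free: P
RREF:
  r0: [   1    0    0 -1/2]
  r1: [   0    1    0 -1/2]
  r2: [   0    0    1    1]
Fix exponent of P at 1; solve each RREF row for its pivot's exponent:
  r0: exp(ℓ) + (-1/2)·1 = 0 ⇒ exp(ℓ) = 1/2
  r1: exp(a) + (-1/2)·1 = 0 ⇒ exp(a) = 1/2
  r2: exp(q) + (1)·1 = 0 ⇒ exp(q) = -1
Π_1 = ℓ^(1/2) · a^(1/2) · q^-1 · P

["1/2", "1/2", "-1", "1"]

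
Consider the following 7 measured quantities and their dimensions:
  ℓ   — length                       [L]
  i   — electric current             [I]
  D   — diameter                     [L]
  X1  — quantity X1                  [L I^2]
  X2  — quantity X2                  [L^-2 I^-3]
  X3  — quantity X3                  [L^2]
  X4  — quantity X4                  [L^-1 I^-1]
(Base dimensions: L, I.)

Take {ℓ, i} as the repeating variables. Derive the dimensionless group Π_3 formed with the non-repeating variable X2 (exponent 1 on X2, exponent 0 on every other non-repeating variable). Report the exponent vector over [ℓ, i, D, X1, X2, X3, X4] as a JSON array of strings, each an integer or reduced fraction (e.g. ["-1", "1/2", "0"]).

["2", "3", "0", "0", "1", "0", "0"]

Dimensional matrix (L×I by ℓ×i×D×X1×X2×X3×X4):
  L: [ 1  0  1  1 -2  2 -1]
  I: [ 0  1  0  2 -3  0 -1]
Echelon form has 2 nonzero rows (pivots: ℓ,i)
Repeat: ℓ,i; free: D,X1,X2,X3,X4
RREF:
  r0: [   1    0    1    1   -2    2   -1]
  r1: [   0    1    0    2   -3    0   -1]
Fix exponent of X2 at 1, D at 0, X1 at 0, X3 at 0, X4 at 0; solve each RREF row for its pivot's exponent:
  r0: exp(ℓ) + (-2)·1 = 0 ⇒ exp(ℓ) = 2
  r1: exp(i) + (-3)·1 = 0 ⇒ exp(i) = 3
Π_3 = ℓ^2 · i^3 · X2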